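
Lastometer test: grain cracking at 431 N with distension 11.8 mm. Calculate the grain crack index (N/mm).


Grain crack index = force / distension
Index = 431 / 11.8 = 36.5 N/mm


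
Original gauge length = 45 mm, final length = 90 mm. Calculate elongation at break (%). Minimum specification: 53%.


Elongation = 100.0%
Meets spec: Yes


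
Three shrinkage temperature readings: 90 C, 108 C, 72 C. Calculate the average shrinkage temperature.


Average = (90 + 108 + 72) / 3
Average = 270 / 3 = 90.0 C


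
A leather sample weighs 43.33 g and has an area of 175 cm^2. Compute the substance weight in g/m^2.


2476.0 g/m^2


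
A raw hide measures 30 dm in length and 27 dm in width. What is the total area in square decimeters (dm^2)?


810 dm^2


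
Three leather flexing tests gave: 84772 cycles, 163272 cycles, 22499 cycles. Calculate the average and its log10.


Average = 90181 cycles
log10 = 4.96

Average = (84772 + 163272 + 22499) / 3 = 90181 cycles
log10(90181) = 4.96


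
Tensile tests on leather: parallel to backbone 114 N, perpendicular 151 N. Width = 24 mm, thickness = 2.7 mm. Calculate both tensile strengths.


Parallel = 1.76 N/mm^2
Perpendicular = 2.33 N/mm^2

Area = 24 x 2.7 = 64.8 mm^2
TS (parallel) = 114 / 64.8 = 1.76 N/mm^2
TS (perpendicular) = 151 / 64.8 = 2.33 N/mm^2


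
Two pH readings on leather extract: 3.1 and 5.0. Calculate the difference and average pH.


Difference = 1.9
Average pH = 4.05


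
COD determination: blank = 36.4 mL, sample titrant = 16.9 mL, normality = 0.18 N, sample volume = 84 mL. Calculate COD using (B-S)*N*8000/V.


334.3 mg/L


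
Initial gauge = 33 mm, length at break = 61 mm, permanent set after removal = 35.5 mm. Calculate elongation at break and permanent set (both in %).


Elongation at break = (61 - 33) / 33 x 100 = 84.8%
Permanent set = (35.5 - 33) / 33 x 100 = 7.6%


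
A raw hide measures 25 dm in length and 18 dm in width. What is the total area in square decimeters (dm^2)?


Area = length x width
Area = 25 x 18 = 450 dm^2


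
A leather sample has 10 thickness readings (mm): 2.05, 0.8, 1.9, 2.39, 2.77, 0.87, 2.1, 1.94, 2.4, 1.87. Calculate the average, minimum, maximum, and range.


Average = 1.91 mm
Min = 0.8 mm
Max = 2.77 mm
Range = 1.97 mm

Sum = 19.09
Average = 19.09 / 10 = 1.91 mm
Minimum = 0.8 mm
Maximum = 2.77 mm
Range = 2.77 - 0.8 = 1.97 mm


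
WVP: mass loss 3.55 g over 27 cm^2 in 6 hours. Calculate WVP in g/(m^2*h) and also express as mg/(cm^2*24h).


WVP = 219.14 g/(m^2*h)
Daily rate = 525.93 mg/(cm^2*24h)

WVP = 3.55 / (27 x 6) x 10000 = 219.14 g/(m^2*h)
Mass loss in mg = 3.55 x 1000 = 3550 mg
Per cm^2 per 24h in mg: 3550 x 24 / (27 x 6) = 85200 / 162 = 525.93 mg/(cm^2*24h)


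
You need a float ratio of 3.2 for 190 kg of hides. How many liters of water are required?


Water = hide weight x target ratio
Water = 190 x 3.2 = 608.0 L


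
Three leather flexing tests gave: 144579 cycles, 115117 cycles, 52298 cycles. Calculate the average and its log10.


Average = (144579 + 115117 + 52298) / 3 = 103998 cycles
log10(103998) = 5.02


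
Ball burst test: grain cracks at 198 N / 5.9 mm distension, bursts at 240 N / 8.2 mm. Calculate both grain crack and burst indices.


Crack index = 33.6 N/mm
Burst index = 29.3 N/mm

Crack index = 198 / 5.9 = 33.6 N/mm
Burst index = 240 / 8.2 = 29.3 N/mm


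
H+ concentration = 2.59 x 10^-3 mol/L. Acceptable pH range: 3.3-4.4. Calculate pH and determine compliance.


pH = 2.59
Compliant: No

pH = -log10(2.59 x 10^-3) = 2.59
Range: 3.3 to 4.4
Compliant: No


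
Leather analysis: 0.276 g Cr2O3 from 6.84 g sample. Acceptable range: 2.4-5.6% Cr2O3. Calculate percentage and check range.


Cr2O3% = 0.276 / 6.84 x 100 = 4.04%
Acceptable range: 2.4 to 5.6%
Within range: Yes


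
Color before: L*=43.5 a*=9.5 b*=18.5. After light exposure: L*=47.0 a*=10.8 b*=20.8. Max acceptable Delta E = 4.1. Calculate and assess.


Delta E = 4.39
Passes: No

dL = 3.5, da = 1.3, db = 2.3
dE = sqrt((3.5)^2 + (1.3)^2 + (2.3)^2) = 4.39
Max = 4.1
Passes: No


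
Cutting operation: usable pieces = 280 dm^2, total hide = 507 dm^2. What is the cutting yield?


Yield = usable / total x 100
Yield = 280 / 507 x 100 = 55.2%


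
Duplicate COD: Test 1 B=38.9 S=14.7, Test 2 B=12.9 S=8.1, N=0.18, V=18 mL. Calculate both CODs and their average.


COD1 = (38.9 - 14.7) x 0.18 x 8000 / 18 = 1936.0 mg/L
COD2 = (12.9 - 8.1) x 0.18 x 8000 / 18 = 384.0 mg/L
Average = (1936.0 + 384.0) / 2 = 1160.0 mg/L


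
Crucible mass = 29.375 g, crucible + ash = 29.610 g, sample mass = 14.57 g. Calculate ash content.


Ash mass = 0.235 g
Ash content = 1.61%


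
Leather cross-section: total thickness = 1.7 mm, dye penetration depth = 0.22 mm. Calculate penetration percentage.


12.9%


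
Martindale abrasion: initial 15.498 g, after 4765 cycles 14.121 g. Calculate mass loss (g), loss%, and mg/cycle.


Mass loss = 1.377 g
Loss = 8.89%
Rate = 0.289 mg/cycle

Loss = 15.498 - 14.121 = 1.377 g
Loss% = 1.377 / 15.498 x 100 = 8.89%
Rate = 1.377 / 4765 x 1000 = 0.289 mg/cycle


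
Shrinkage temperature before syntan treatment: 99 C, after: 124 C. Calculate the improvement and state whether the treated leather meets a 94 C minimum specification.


Improvement = 25 C
Meets 94 C spec: Yes


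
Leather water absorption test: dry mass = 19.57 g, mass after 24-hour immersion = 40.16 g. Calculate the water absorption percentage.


Water absorbed = 40.16 - 19.57 = 20.59 g
WA% = 20.59 / 19.57 x 100 = 105.2%


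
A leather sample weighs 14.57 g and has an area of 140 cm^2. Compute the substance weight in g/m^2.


Substance weight = mass / area x 10000
SW = 14.57 / 140 x 10000
SW = 1040.7 g/m^2


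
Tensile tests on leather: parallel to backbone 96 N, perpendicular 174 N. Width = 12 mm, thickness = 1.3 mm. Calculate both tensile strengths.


Area = 12 x 1.3 = 15.6 mm^2
TS (parallel) = 96 / 15.6 = 6.15 N/mm^2
TS (perpendicular) = 174 / 15.6 = 11.15 N/mm^2


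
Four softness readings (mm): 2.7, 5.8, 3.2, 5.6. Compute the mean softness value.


Sum = 2.7 + 5.8 + 3.2 + 5.6
Mean = 17.3 / 4 = 4.33 mm


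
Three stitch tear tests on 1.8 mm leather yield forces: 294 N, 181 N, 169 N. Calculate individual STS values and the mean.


STS1 = 163.3 N/mm
STS2 = 100.6 N/mm
STS3 = 93.9 N/mm
Mean = 119.3 N/mm

STS1 = 294 / 1.8 = 163.3 N/mm
STS2 = 181 / 1.8 = 100.6 N/mm
STS3 = 169 / 1.8 = 93.9 N/mm
Mean = (163.3 + 100.6 + 93.9) / 3 = 119.3 N/mm


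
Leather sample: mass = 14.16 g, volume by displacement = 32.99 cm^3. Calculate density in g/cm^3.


Density = mass / volume
Density = 14.16 / 32.99 = 0.429 g/cm^3


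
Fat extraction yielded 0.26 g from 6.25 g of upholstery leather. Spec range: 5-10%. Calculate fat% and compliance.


Fat content = 4.2%
Compliant: No


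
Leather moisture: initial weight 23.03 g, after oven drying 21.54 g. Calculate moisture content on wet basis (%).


Moisture = 23.03 - 21.54 = 1.49 g
MC = 1.49 / 23.03 x 100 = 6.5%


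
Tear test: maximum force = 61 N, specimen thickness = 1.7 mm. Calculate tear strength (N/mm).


35.9 N/mm


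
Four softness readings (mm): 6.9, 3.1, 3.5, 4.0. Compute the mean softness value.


Sum = 6.9 + 3.1 + 3.5 + 4.0
Mean = 17.5 / 4 = 4.38 mm


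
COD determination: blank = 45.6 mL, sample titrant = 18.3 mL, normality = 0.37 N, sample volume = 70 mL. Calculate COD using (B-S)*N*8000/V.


COD = (45.6 - 18.3) x 0.37 x 8000 / 70
COD = 27.3 x 0.37 x 8000 / 70
COD = 1154.4 mg/L


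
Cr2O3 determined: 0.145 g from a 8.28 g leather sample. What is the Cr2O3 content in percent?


Cr2O3% = 0.145 / 8.28 x 100
Cr2O3% = 1.75%


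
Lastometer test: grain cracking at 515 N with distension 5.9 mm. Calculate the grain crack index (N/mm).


87.3 N/mm


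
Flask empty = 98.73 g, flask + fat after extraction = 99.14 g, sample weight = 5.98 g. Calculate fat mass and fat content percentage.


Fat mass = 0.41 g
Fat content = 6.9%


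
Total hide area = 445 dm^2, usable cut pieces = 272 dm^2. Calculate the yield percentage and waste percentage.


Yield = 272 / 445 x 100 = 61.1%
Waste = 445 - 272 = 173 dm^2
Waste% = 100 - 61.1 = 38.9%


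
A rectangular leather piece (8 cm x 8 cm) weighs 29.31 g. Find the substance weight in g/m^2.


Area = 8 x 8 = 64 cm^2
SW = 29.31 / 64 x 10000 = 4579.7 g/m^2


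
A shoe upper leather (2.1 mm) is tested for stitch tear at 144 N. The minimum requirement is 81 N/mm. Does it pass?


STS = 144 / 2.1 = 68.6 N/mm
Minimum required: 81 N/mm
Passes: No


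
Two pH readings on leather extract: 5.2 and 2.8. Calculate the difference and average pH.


Difference = |5.2 - 2.8| = 2.4
Average = (5.2 + 2.8) / 2 = 4.00


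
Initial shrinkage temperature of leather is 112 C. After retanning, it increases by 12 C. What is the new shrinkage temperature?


New Ts = 112 + 12 = 124 C


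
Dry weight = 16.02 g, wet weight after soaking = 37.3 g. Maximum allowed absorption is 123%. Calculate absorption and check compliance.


Absorption = 132.8%
Compliant: No

WA = (37.3 - 16.02) / 16.02 x 100 = 132.8%
Maximum allowed: 123%
Compliant: No


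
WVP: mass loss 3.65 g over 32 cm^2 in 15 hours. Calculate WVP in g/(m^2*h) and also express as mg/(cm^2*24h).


WVP = 3.65 / (32 x 15) x 10000 = 76.04 g/(m^2*h)
Mass loss in mg = 3.65 x 1000 = 3650 mg
Per cm^2 per 24h in mg: 3650 x 24 / (32 x 15) = 87600 / 480 = 182.50 mg/(cm^2*24h)


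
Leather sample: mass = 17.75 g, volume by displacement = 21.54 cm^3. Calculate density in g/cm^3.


Density = mass / volume
Density = 17.75 / 21.54 = 0.824 g/cm^3


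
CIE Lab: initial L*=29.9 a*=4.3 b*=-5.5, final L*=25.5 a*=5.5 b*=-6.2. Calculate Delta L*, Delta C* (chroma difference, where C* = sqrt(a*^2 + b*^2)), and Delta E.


Delta L* = 25.5 - 29.9 = -4.4
C1* = sqrt((4.3)^2 + (-5.5)^2) = 6.981
C2* = sqrt((5.5)^2 + (-6.2)^2) = 8.288
Delta C* = 8.288 - 6.981 = 1.31
Delta E = sqrt((-4.4)^2 + (1.2)^2 + (-0.7)^2) = 4.61


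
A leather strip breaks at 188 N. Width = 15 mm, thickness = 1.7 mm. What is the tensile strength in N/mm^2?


Cross-sectional area = 15 x 1.7 = 25.5 mm^2
Tensile strength = 188 / 25.5 = 7.37 N/mm^2


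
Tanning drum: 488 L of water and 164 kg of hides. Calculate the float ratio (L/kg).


3.0


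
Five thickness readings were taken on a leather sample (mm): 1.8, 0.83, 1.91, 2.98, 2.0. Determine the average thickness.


Sum = 1.8 + 0.83 + 1.91 + 2.98 + 2.0 = 9.52
Average = 9.52 / 5 = 1.90 mm


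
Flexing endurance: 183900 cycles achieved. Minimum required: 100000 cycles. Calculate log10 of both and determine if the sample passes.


Achieved: log10 = 5.26
Required: log10 = 5.00
Passes: Yes

log10(183900) = 5.26
log10(100000) = 5.00
Passes: Yes


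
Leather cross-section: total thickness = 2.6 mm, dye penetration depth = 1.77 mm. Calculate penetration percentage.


68.1%

Penetration% = 1.77 / 2.6 x 100
Penetration = 68.1%


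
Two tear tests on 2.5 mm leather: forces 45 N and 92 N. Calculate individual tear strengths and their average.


Tear 1 = 18.0 N/mm
Tear 2 = 36.8 N/mm
Average = 27.4 N/mm


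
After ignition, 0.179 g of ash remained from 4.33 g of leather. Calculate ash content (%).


4.13%


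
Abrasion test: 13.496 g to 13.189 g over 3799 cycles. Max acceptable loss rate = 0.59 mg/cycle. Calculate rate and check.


Rate = 0.081 mg/cycle
Passes: Yes

Loss = 13.496 - 13.189 = 0.307 g
Rate = 0.307 g / 3799 cycles x 1000 = 0.081 mg/cycle
Max = 0.59 mg/cycle
Passes: Yes


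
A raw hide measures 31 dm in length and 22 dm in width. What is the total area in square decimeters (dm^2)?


682 dm^2

Area = length x width
Area = 31 x 22 = 682 dm^2


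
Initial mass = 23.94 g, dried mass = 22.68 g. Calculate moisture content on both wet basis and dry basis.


Wet basis = 5.3%
Dry basis = 5.6%

Moisture lost = 23.94 - 22.68 = 1.26 g
Wet basis MC = 1.26 / 23.94 x 100 = 5.3%
Dry basis MC = 1.26 / 22.68 x 100 = 5.6%


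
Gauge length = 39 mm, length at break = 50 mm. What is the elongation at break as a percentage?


28.2%


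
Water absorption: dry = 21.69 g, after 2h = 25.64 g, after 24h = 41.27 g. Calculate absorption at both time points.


WA (2h) = (25.64 - 21.69) / 21.69 x 100 = 18.2%
WA (24h) = (41.27 - 21.69) / 21.69 x 100 = 90.3%


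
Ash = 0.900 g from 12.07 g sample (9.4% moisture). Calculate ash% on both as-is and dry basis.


As-is ash = 7.46%
Dry-basis ash = 8.23%


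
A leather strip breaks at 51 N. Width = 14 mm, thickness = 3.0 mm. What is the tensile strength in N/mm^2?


Cross-sectional area = 14 x 3.0 = 42.0 mm^2
Tensile strength = 51 / 42.0 = 1.21 N/mm^2


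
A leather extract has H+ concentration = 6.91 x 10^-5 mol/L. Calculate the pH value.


pH = -log10[H+]
pH = -log10(6.91 x 10^-5) = 4.16


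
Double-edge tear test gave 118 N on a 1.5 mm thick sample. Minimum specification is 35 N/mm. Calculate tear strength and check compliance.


Tear strength = 118 / 1.5 = 78.7 N/mm
Required minimum = 35 N/mm
Compliant: Yes


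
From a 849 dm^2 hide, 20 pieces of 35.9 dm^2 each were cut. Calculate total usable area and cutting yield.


Usable area = 718.0 dm^2
Yield = 84.6%

Total usable = 20 x 35.9 = 718.0 dm^2
Yield = 718.0 / 849 x 100 = 84.6%


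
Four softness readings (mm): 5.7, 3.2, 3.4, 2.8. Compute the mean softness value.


Sum = 5.7 + 3.2 + 3.4 + 2.8
Mean = 15.1 / 4 = 3.78 mm


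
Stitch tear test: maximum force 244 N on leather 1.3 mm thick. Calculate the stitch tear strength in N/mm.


Stitch tear strength = force / thickness
STS = 244 / 1.3 = 187.7 N/mm


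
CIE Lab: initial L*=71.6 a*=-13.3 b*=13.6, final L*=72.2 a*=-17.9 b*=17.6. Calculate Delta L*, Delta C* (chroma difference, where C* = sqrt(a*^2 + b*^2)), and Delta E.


Delta L* = 72.2 - 71.6 = 0.6
C1* = sqrt((-13.3)^2 + (13.6)^2) = 19.022
C2* = sqrt((-17.9)^2 + (17.6)^2) = 25.103
Delta C* = 25.103 - 19.022 = 6.08
Delta E = sqrt((0.6)^2 + (-4.6)^2 + (4.0)^2) = 6.13


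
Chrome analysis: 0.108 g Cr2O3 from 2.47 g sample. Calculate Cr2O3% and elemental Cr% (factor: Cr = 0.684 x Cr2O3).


Cr2O3% = 0.108 / 2.47 x 100 = 4.37%
Cr% = 4.37 x 0.684 = 2.99%


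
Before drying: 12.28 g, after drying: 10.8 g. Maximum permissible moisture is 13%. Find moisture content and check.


Moisture content = 12.1%
Acceptable: Yes

MC = (12.28 - 10.8) / 12.28 x 100 = 12.1%
Maximum: 13%
Acceptable: Yes


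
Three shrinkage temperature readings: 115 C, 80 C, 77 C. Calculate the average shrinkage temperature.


90.7 C

Average = (115 + 80 + 77) / 3
Average = 272 / 3 = 90.7 C


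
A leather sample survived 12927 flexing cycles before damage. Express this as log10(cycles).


4.11


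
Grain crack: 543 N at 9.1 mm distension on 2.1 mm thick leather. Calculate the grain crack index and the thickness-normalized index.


Crack index = 59.7 N/mm
Normalized index = 28.4 N/mm per mm


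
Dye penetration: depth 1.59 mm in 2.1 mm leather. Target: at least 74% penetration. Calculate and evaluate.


Penetration = 1.59 / 2.1 x 100 = 75.7%
Target: 74%
Meets target: Yes


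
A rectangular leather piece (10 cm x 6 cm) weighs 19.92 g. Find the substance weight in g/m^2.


3320.0 g/m^2


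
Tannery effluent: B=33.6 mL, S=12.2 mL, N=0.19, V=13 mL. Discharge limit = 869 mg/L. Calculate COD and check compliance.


COD = (33.6 - 12.2) x 0.19 x 8000 / 13 = 2502.2 mg/L
Limit: 869 mg/L
Compliant: No


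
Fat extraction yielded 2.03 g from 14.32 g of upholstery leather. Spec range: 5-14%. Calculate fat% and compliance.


Fat content = 14.2%
Compliant: No


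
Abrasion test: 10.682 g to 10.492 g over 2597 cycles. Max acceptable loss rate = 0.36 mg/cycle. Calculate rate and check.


Loss = 10.682 - 10.492 = 0.190 g
Rate = 0.190 g / 2597 cycles x 1000 = 0.073 mg/cycle
Max = 0.36 mg/cycle
Passes: Yes


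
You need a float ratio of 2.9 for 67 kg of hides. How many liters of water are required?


194.3 L


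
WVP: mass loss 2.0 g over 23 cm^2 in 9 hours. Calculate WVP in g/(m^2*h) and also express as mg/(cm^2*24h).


WVP = 2.0 / (23 x 9) x 10000 = 96.62 g/(m^2*h)
Mass loss in mg = 2.0 x 1000 = 2000 mg
Per cm^2 per 24h in mg: 2000 x 24 / (23 x 9) = 48000 / 207 = 231.88 mg/(cm^2*24h)


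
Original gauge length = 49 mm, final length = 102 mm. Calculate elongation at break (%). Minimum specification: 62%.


Extension = 102 - 49 = 53 mm
Elongation = 53 / 49 x 100 = 108.2%
Minimum required: 62%
Meets specification: Yes


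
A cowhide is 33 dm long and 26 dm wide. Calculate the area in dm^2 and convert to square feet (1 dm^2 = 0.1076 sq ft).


858 dm^2
92.32 sq ft

Area = 33 x 26 = 858 dm^2
Conversion: 858 x 0.1076 = 92.32 sq ft


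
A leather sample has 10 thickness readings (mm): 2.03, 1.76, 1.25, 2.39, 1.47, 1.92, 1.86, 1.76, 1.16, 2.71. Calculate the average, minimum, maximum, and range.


Sum = 18.31
Average = 18.31 / 10 = 1.83 mm
Minimum = 1.16 mm
Maximum = 2.71 mm
Range = 2.71 - 1.16 = 1.55 mm


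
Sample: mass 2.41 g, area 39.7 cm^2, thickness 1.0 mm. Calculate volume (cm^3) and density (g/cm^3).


Volume = 3.970 cm^3
Density = 0.607 g/cm^3

Thickness in cm = 1.0 / 10 = 0.10 cm
Volume = 39.7 x 0.10 = 3.970 cm^3
Density = 2.41 / 3.970 = 0.607 g/cm^3


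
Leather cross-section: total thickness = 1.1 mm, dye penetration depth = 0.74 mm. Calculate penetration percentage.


67.3%


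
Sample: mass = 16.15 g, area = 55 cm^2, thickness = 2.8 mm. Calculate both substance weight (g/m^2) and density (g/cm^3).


Substance weight = 2936.4 g/m^2
Density = 1.049 g/cm^3

SW = 16.15 / 55 x 10000 = 2936.4 g/m^2
Volume = 55 x 2.8 / 10 = 15.40 cm^3
Density = 16.15 / 15.40 = 1.049 g/cm^3


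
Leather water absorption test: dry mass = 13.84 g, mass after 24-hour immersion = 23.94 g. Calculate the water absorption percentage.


Water absorbed = 23.94 - 13.84 = 10.10 g
WA% = 10.10 / 13.84 x 100 = 73.0%


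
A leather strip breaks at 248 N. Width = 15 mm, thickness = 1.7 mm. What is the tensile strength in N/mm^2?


Cross-sectional area = 15 x 1.7 = 25.5 mm^2
Tensile strength = 248 / 25.5 = 9.73 N/mm^2


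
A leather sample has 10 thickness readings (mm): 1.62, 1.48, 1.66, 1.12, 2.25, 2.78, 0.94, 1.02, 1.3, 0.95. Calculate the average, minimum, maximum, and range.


Sum = 15.12
Average = 15.12 / 10 = 1.51 mm
Minimum = 0.94 mm
Maximum = 2.78 mm
Range = 2.78 - 0.94 = 1.84 mm


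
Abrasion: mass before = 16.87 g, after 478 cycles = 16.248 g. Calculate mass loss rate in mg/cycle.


1.301 mg/cycle

Mass loss = 16.87 - 16.248 = 0.622 g
Rate = 0.622 / 478 x 1000 = 1.301 mg/cycle


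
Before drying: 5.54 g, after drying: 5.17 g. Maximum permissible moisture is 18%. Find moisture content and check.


MC = (5.54 - 5.17) / 5.54 x 100 = 6.7%
Maximum: 18%
Acceptable: Yes


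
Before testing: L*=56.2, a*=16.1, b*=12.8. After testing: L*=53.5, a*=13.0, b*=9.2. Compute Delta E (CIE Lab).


dL = 53.5 - 56.2 = -2.7
da = 13.0 - 16.1 = -3.1
db = 9.2 - 12.8 = -3.6
dE = sqrt((-2.7)^2 + (-3.1)^2 + (-3.6)^2) = 5.46


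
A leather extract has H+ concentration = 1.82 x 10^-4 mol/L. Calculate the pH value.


pH = -log10[H+]
pH = -log10(1.82 x 10^-4) = 3.74


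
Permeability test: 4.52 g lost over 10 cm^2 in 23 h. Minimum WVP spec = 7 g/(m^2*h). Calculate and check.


WVP = 196.52 g/(m^2*h)
Meets specification: Yes


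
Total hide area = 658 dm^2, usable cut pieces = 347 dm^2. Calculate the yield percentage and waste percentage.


Yield = 347 / 658 x 100 = 52.7%
Waste = 658 - 347 = 311 dm^2
Waste% = 100 - 52.7 = 47.3%


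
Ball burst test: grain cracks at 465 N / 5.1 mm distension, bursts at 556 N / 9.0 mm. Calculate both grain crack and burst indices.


Crack index = 91.2 N/mm
Burst index = 61.8 N/mm

Crack index = 465 / 5.1 = 91.2 N/mm
Burst index = 556 / 9.0 = 61.8 N/mm


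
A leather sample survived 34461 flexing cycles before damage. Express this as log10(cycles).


4.54

log10(34461) = 4.54


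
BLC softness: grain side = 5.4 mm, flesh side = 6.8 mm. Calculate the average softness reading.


Average = (5.4 + 6.8) / 2
Average = 6.10 mm


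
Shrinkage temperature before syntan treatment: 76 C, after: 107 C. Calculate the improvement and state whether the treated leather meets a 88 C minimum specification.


Improvement = 31 C
Meets 88 C spec: Yes


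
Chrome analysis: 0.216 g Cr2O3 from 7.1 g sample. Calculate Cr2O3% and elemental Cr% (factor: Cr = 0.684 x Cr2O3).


Cr2O3% = 0.216 / 7.1 x 100 = 3.04%
Cr% = 3.04 x 0.684 = 2.08%


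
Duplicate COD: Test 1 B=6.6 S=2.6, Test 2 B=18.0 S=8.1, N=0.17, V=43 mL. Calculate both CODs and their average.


COD1 = (6.6 - 2.6) x 0.17 x 8000 / 43 = 126.5 mg/L
COD2 = (18.0 - 8.1) x 0.17 x 8000 / 43 = 313.1 mg/L
Average = (126.5 + 313.1) / 2 = 219.8 mg/L


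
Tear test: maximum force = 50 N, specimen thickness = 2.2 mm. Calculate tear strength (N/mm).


Tear strength = force / thickness
Tear = 50 / 2.2 = 22.7 N/mm


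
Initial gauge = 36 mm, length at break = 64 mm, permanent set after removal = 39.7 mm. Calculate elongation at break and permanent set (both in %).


Elongation at break = 77.8%
Permanent set = 10.3%


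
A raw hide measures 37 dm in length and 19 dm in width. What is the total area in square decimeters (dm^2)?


Area = length x width
Area = 37 x 19 = 703 dm^2


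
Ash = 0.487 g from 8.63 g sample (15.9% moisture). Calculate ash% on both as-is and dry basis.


As-is ash% = 0.487 / 8.63 x 100 = 5.64%
Dry mass = 8.63 x (100 - 15.9) / 100 = 7.25783 g
Dry-basis ash% = 0.487 / 7.25783 x 100 = 6.71%


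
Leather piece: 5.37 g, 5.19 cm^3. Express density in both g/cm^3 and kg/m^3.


Density = 5.37 / 5.19 = 1.035 g/cm^3
Convert: 1.035 x 1000 = 1035 kg/m^3


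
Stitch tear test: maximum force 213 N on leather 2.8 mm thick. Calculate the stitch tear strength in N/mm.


76.1 N/mm

Stitch tear strength = force / thickness
STS = 213 / 2.8 = 76.1 N/mm


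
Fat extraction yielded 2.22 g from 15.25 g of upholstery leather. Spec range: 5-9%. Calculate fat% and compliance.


Fat content = 14.6%
Compliant: No


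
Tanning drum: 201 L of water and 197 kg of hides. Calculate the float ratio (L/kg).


1.0

Float ratio = water / hide weight
Ratio = 201 / 197 = 1.0


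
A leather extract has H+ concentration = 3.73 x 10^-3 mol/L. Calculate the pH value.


pH = 2.43

pH = -log10[H+]
pH = -log10(3.73 x 10^-3) = 2.43


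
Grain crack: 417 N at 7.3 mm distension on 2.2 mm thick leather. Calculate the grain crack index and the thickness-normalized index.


Crack index = 417 / 7.3 = 57.1 N/mm
Normalized = 57.1 / 2.2 = 26.0 N/mm per mm


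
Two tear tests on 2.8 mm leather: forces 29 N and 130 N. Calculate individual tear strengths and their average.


Tear 1 = 10.4 N/mm
Tear 2 = 46.4 N/mm
Average = 28.4 N/mm

Tear 1 = 29 / 2.8 = 10.4 N/mm
Tear 2 = 130 / 2.8 = 46.4 N/mm
Average = (10.4 + 46.4) / 2 = 28.4 N/mm


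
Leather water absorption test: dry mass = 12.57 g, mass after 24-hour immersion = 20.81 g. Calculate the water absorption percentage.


65.6%

Water absorbed = 20.81 - 12.57 = 8.24 g
WA% = 8.24 / 12.57 x 100 = 65.6%


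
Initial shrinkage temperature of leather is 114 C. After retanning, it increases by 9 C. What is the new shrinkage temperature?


123 C


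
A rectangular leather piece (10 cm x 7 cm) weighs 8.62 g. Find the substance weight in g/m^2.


Area = 10 x 7 = 70 cm^2
SW = 8.62 / 70 x 10000 = 1231.4 g/m^2


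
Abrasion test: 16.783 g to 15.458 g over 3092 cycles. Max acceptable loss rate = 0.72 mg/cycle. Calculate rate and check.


Loss = 16.783 - 15.458 = 1.325 g
Rate = 1.325 g / 3092 cycles x 1000 = 0.429 mg/cycle
Max = 0.72 mg/cycle
Passes: Yes


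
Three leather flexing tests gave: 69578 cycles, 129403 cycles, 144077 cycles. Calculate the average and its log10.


Average = 114353 cycles
log10 = 5.06

Average = (69578 + 129403 + 144077) / 3 = 114353 cycles
log10(114353) = 5.06


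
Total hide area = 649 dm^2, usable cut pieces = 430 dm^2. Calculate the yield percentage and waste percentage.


Yield = 430 / 649 x 100 = 66.3%
Waste = 649 - 430 = 219 dm^2
Waste% = 100 - 66.3 = 33.7%


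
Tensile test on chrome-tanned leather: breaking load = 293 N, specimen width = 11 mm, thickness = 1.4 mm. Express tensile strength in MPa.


Cross-section = 11 x 1.4 = 15.4 mm^2
TS = 293 / 15.4 = 19.03 MPa
(1 N/mm^2 = 1 MPa)


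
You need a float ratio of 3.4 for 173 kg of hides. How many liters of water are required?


Water = hide weight x target ratio
Water = 173 x 3.4 = 588.2 L


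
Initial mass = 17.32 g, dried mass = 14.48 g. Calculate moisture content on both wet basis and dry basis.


Wet basis = 16.4%
Dry basis = 19.6%


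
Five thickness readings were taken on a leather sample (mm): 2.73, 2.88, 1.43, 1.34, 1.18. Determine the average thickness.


Sum = 2.73 + 2.88 + 1.43 + 1.34 + 1.18 = 9.56
Average = 9.56 / 5 = 1.91 mm


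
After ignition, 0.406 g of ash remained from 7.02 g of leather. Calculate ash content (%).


5.78%


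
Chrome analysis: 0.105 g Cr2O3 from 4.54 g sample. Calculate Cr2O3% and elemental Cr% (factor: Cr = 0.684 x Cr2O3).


Cr2O3 = 2.31%
Cr = 1.58%

Cr2O3% = 0.105 / 4.54 x 100 = 2.31%
Cr% = 2.31 x 0.684 = 1.58%


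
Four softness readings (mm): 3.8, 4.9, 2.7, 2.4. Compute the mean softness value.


Sum = 3.8 + 4.9 + 2.7 + 2.4
Mean = 13.8 / 4 = 3.45 mm


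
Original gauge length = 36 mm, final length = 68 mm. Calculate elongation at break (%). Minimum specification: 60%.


Extension = 68 - 36 = 32 mm
Elongation = 32 / 36 x 100 = 88.9%
Minimum required: 60%
Meets specification: Yes


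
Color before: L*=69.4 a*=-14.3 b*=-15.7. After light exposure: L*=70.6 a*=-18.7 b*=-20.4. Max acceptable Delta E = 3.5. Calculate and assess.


dL = 1.2, da = -4.4, db = -4.7
dE = sqrt((1.2)^2 + (-4.4)^2 + (-4.7)^2) = 6.55
Max = 3.5
Passes: No


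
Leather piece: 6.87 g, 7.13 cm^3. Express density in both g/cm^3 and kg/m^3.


Density = 6.87 / 7.13 = 0.964 g/cm^3
Convert: 0.964 x 1000 = 964 kg/m^3


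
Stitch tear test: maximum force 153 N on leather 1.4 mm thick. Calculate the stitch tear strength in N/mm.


Stitch tear strength = force / thickness
STS = 153 / 1.4 = 109.3 N/mm


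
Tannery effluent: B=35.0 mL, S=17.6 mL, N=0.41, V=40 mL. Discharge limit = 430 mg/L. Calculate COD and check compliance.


COD = (35.0 - 17.6) x 0.41 x 8000 / 40 = 1426.8 mg/L
Limit: 430 mg/L
Compliant: No


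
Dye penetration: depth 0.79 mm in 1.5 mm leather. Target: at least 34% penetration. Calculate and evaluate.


Penetration = 52.7%
Meets target: Yes

Penetration = 0.79 / 1.5 x 100 = 52.7%
Target: 34%
Meets target: Yes


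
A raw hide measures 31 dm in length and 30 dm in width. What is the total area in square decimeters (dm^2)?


Area = length x width
Area = 31 x 30 = 930 dm^2


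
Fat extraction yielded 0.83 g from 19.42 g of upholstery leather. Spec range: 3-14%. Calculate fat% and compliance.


Fat content = 4.3%
Compliant: Yes

Fat% = 0.83 / 19.42 x 100 = 4.3%
Spec range: 3-14%
Compliant: Yes


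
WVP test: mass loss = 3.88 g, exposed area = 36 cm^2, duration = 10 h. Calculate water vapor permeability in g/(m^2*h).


107.78 g/(m^2*h)


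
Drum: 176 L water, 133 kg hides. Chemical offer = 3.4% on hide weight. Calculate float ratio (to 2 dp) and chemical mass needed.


Float ratio = 176 / 133 = 1.32
Chemical = 133 x 3.4 / 100 = 4.522 kg


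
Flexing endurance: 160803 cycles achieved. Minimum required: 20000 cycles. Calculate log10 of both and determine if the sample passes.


log10(160803) = 5.21
log10(20000) = 4.30
Passes: Yes


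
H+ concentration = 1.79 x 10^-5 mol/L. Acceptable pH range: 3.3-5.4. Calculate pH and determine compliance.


pH = -log10(1.79 x 10^-5) = 4.75
Range: 3.3 to 5.4
Compliant: Yes


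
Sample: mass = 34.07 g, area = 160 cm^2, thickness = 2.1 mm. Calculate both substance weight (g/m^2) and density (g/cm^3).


SW = 34.07 / 160 x 10000 = 2129.4 g/m^2
Volume = 160 x 2.1 / 10 = 33.60 cm^3
Density = 34.07 / 33.60 = 1.014 g/cm^3


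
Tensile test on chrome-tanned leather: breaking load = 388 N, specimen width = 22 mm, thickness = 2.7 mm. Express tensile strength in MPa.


6.53 MPa

Cross-section = 22 x 2.7 = 59.4 mm^2
TS = 388 / 59.4 = 6.53 MPa
(1 N/mm^2 = 1 MPa)


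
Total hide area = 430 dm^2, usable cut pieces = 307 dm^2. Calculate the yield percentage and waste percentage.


Yield = 71.4%
Waste = 28.6%

Yield = 307 / 430 x 100 = 71.4%
Waste = 430 - 307 = 123 dm^2
Waste% = 100 - 71.4 = 28.6%


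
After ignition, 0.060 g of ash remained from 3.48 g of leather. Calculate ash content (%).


1.72%


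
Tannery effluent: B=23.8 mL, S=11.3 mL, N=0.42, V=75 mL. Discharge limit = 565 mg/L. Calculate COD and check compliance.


COD = (23.8 - 11.3) x 0.42 x 8000 / 75 = 560.0 mg/L
Limit: 565 mg/L
Compliant: Yes


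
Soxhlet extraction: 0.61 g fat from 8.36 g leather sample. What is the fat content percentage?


Fat content = 0.61 / 8.36 x 100
Fat = 7.3%


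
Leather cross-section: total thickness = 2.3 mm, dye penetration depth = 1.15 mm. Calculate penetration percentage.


50.0%


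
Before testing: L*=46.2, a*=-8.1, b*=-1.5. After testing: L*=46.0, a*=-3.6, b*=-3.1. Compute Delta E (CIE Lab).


dL = 46.0 - 46.2 = -0.2
da = -3.6 - (-8.1) = 4.5
db = -3.1 - (-1.5) = -1.6
dE = sqrt((-0.2)^2 + (4.5)^2 + (-1.6)^2) = 4.78


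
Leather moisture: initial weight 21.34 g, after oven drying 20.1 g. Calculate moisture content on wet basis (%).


Moisture = 21.34 - 20.1 = 1.24 g
MC = 1.24 / 21.34 x 100 = 5.8%


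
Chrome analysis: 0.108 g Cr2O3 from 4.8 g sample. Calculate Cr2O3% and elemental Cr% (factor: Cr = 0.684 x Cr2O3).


Cr2O3% = 0.108 / 4.8 x 100 = 2.25%
Cr% = 2.25 x 0.684 = 1.54%


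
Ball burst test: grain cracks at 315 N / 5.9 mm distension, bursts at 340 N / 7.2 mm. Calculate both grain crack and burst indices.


Crack index = 53.4 N/mm
Burst index = 47.2 N/mm


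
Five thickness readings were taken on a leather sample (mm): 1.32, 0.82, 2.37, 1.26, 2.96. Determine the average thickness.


Sum = 1.32 + 0.82 + 2.37 + 1.26 + 2.96 = 8.73
Average = 8.73 / 5 = 1.75 mm


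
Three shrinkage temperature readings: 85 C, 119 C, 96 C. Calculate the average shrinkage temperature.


Average = (85 + 119 + 96) / 3
Average = 300 / 3 = 100.0 C


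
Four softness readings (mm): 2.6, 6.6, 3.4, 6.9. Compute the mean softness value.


Sum = 2.6 + 6.6 + 3.4 + 6.9
Mean = 19.5 / 4 = 4.88 mm


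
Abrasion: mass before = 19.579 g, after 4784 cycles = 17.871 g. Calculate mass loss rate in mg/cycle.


Mass loss = 19.579 - 17.871 = 1.708 g
Rate = 1.708 / 4784 x 1000 = 0.357 mg/cycle


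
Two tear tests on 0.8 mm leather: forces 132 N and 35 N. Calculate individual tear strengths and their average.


Tear 1 = 132 / 0.8 = 165.0 N/mm
Tear 2 = 35 / 0.8 = 43.8 N/mm
Average = (165.0 + 43.8) / 2 = 104.4 N/mm


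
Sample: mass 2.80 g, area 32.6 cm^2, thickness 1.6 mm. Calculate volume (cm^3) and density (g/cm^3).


Volume = 5.216 cm^3
Density = 0.537 g/cm^3


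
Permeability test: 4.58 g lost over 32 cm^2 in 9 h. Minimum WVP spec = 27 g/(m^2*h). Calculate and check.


WVP = 4.58 / (32 x 9) x 10000 = 159.03 g/(m^2*h)
Minimum: 27 g/(m^2*h)
Meets spec: Yes


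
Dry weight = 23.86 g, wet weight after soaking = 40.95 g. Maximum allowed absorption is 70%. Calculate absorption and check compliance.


Absorption = 71.6%
Compliant: No


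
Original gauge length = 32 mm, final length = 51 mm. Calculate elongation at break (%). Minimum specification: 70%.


Elongation = 59.4%
Meets spec: No

Extension = 51 - 32 = 19 mm
Elongation = 19 / 32 x 100 = 59.4%
Minimum required: 70%
Meets specification: No


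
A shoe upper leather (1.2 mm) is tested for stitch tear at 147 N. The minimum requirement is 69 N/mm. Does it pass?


STS = 122.5 N/mm
Passes: Yes

STS = 147 / 1.2 = 122.5 N/mm
Minimum required: 69 N/mm
Passes: Yes


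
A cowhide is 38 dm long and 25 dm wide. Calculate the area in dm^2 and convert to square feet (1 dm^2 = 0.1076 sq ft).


950 dm^2
102.22 sq ft


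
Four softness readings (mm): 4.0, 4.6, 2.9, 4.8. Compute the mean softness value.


4.08 mm


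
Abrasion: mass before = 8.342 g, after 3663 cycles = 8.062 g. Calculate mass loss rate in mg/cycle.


Mass loss = 8.342 - 8.062 = 0.280 g
Rate = 0.280 / 3663 x 1000 = 0.076 mg/cycle


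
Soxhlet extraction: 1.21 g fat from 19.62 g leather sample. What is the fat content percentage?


Fat content = 1.21 / 19.62 x 100
Fat = 6.2%


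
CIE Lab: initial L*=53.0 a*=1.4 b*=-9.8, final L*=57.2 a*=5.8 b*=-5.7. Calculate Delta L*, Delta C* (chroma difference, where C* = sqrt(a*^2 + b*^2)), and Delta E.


Delta L* = 4.2
Delta C* = -1.77
Delta E = 7.34

Delta L* = 57.2 - 53.0 = 4.2
C1* = sqrt((1.4)^2 + (-9.8)^2) = 9.899
C2* = sqrt((5.8)^2 + (-5.7)^2) = 8.132
Delta C* = 8.132 - 9.899 = -1.77
Delta E = sqrt((4.2)^2 + (4.4)^2 + (4.1)^2) = 7.34


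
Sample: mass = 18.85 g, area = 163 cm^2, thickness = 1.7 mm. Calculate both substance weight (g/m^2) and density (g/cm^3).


SW = 18.85 / 163 x 10000 = 1156.4 g/m^2
Volume = 163 x 1.7 / 10 = 27.71 cm^3
Density = 18.85 / 27.71 = 0.680 g/cm^3


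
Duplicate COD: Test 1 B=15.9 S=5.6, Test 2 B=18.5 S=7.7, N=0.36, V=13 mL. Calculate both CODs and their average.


COD1 = 2281.8 mg/L
COD2 = 2392.6 mg/L
Average = 2337.2 mg/L


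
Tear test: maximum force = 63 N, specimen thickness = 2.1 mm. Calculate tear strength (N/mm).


30.0 N/mm


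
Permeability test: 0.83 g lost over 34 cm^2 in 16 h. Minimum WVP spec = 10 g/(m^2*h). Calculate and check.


WVP = 0.83 / (34 x 16) x 10000 = 15.26 g/(m^2*h)
Minimum: 10 g/(m^2*h)
Meets spec: Yes


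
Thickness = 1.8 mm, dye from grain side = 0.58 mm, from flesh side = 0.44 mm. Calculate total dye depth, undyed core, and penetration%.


Total dyed = 0.58 + 0.44 = 1.02 mm
Undyed core = 1.8 - 1.02 = 0.78 mm
Penetration = 1.02 / 1.8 x 100 = 56.7%


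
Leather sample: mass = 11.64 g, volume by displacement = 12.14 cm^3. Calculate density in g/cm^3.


0.959 g/cm^3

Density = mass / volume
Density = 11.64 / 12.14 = 0.959 g/cm^3


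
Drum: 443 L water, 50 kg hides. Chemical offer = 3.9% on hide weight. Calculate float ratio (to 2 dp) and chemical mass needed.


Float ratio = 8.86
Chemical needed = 1.95 kg

Float ratio = 443 / 50 = 8.86
Chemical = 50 x 3.9 / 100 = 1.95 kg


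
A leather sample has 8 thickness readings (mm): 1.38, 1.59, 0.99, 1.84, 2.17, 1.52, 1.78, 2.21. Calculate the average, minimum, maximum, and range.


Average = 1.69 mm
Min = 0.99 mm
Max = 2.21 mm
Range = 1.22 mm

Sum = 13.48
Average = 13.48 / 8 = 1.69 mm
Minimum = 0.99 mm
Maximum = 2.21 mm
Range = 2.21 - 0.99 = 1.22 mm


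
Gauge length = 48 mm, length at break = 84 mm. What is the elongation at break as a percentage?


75.0%

Extension = 84 - 48 = 36 mm
Elongation = 36 / 48 x 100 = 75.0%


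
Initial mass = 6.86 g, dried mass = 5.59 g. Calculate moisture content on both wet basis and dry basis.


Moisture lost = 6.86 - 5.59 = 1.27 g
Wet basis MC = 1.27 / 6.86 x 100 = 18.5%
Dry basis MC = 1.27 / 5.59 x 100 = 22.7%


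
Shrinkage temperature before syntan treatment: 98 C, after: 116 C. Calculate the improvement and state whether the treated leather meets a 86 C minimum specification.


Improvement = 116 - 98 = 18 C
Spec check: 116 C >= 86 C? Yes


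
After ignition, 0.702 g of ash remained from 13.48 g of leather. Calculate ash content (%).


5.21%


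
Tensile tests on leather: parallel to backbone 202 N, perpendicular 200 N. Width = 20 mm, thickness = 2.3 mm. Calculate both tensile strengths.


Area = 20 x 2.3 = 46.0 mm^2
TS (parallel) = 202 / 46.0 = 4.39 N/mm^2
TS (perpendicular) = 200 / 46.0 = 4.35 N/mm^2


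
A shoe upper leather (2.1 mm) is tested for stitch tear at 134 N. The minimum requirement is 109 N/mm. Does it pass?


STS = 63.8 N/mm
Passes: No

STS = 134 / 2.1 = 63.8 N/mm
Minimum required: 109 N/mm
Passes: No


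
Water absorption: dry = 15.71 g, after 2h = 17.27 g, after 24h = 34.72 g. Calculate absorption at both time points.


2h absorption = 9.9%
24h absorption = 121.0%


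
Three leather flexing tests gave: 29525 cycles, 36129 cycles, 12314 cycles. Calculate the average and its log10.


Average = (29525 + 36129 + 12314) / 3 = 25989 cycles
log10(25989) = 4.41


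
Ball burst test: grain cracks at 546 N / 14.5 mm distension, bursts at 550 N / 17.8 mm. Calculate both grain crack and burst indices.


Crack index = 546 / 14.5 = 37.7 N/mm
Burst index = 550 / 17.8 = 30.9 N/mm


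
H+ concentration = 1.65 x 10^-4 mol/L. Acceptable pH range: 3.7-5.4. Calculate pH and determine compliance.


pH = 3.78
Compliant: Yes

pH = -log10(1.65 x 10^-4) = 3.78
Range: 3.7 to 5.4
Compliant: Yes


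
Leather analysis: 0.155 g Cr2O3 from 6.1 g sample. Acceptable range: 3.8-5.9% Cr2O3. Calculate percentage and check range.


Cr2O3 = 2.54%
Within range: No


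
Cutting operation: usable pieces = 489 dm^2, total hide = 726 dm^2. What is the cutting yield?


67.4%


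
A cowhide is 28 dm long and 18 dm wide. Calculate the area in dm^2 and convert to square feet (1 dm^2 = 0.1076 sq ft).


504 dm^2
54.23 sq ft


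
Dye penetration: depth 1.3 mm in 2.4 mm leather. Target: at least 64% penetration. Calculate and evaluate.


Penetration = 54.2%
Meets target: No


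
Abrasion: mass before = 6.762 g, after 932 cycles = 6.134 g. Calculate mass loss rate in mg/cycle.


Mass loss = 6.762 - 6.134 = 0.628 g
Rate = 0.628 / 932 x 1000 = 0.674 mg/cycle


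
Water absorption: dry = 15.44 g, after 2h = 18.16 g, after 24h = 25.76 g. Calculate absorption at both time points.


2h absorption = 17.6%
24h absorption = 66.8%

WA (2h) = (18.16 - 15.44) / 15.44 x 100 = 17.6%
WA (24h) = (25.76 - 15.44) / 15.44 x 100 = 66.8%


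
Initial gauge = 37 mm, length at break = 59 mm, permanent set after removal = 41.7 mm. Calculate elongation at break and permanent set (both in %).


Elongation at break = 59.5%
Permanent set = 12.7%


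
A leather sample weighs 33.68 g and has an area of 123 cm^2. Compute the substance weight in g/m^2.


2738.2 g/m^2

Substance weight = mass / area x 10000
SW = 33.68 / 123 x 10000
SW = 2738.2 g/m^2


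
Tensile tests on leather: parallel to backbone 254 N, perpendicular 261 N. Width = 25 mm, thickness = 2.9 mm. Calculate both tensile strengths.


Parallel = 3.50 N/mm^2
Perpendicular = 3.60 N/mm^2

Area = 25 x 2.9 = 72.5 mm^2
TS (parallel) = 254 / 72.5 = 3.50 N/mm^2
TS (perpendicular) = 261 / 72.5 = 3.60 N/mm^2


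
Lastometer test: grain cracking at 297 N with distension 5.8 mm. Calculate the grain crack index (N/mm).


51.2 N/mm


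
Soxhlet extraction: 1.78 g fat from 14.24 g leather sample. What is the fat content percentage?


12.5%

Fat content = 1.78 / 14.24 x 100
Fat = 12.5%


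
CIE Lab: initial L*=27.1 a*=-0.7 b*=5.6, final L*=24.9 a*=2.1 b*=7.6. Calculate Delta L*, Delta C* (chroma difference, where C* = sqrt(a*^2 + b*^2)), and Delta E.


Delta L* = 24.9 - 27.1 = -2.2
C1* = sqrt((-0.7)^2 + (5.6)^2) = 5.644
C2* = sqrt((2.1)^2 + (7.6)^2) = 7.885
Delta C* = 7.885 - 5.644 = 2.24
Delta E = sqrt((-2.2)^2 + (2.8)^2 + (2.0)^2) = 4.08


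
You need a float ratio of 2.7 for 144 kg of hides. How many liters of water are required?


Water = hide weight x target ratio
Water = 144 x 2.7 = 388.8 L
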